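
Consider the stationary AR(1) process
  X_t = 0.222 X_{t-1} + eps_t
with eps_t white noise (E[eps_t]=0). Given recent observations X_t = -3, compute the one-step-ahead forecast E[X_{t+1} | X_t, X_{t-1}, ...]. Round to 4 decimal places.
E[X_{t+1} \mid \mathcal F_t] = -0.6660

For an AR(p) model X_t = c + sum_i phi_i X_{t-i} + eps_t, the
one-step-ahead conditional mean is
  E[X_{t+1} | X_t, ...] = c + sum_i phi_i X_{t+1-i}.
Substitute known values:
  E[X_{t+1} | ...] = (0.222) * (-3)
                   = -0.6660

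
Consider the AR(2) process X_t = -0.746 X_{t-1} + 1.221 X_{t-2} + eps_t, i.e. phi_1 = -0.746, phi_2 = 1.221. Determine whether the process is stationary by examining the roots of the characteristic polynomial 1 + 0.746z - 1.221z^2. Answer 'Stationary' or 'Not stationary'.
\text{Not stationary}

The AR(p) characteristic polynomial is P(z) = 1 + 0.746z - 1.221z^2.
Stationarity requires all roots to lie outside the unit circle, i.e. |z| > 1 for every root.
Set 1 + (0.746) z + (-1.221) z^2 = 0, i.e. a z^2 + b z + c = 0 with a = -1.221, b = 0.746, c = 1.
Discriminant D = b^2 - 4ac = (0.746)^2 - 4*(-1.221)*1 = 0.556516 - (-4.884) = 5.440516.
D >= 0, so the roots are real: z = (-b +/- sqrt(D)) / (2a) = (-0.746 +/- 2.332491) / (-2.442).
  z_1 = (-0.746 + 2.332491) / (-2.442) = -0.6497,   |z_1| = 0.6497.
  z_2 = (-0.746 - 2.332491) / (-2.442) = 1.2606,   |z_2| = 1.2606.
Moduli of all roots: 0.6497, 1.2606.
All moduli strictly greater than 1? No.
Verdict: Not stationary.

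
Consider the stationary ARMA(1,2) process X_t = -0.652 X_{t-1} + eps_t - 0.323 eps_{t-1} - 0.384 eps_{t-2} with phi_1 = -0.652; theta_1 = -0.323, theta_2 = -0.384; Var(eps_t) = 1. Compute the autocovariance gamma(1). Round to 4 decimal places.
\gamma(1) = -1.2923

Multiply the model equation by X_{t-k} and take expectations. With theta_0 = psi_0 = 1 and psi_j the MA(infinity) weights, this gives
  gamma(k) - sum_i phi_i gamma(k-i) = c_k,
  c_k = sigma^2 * sum_{j=k..q} theta_j psi_{j-k}   (c_k = 0 for k > q),
using gamma(-m) = gamma(m).
psi-weights needed (psi_j = theta_j + sum_i phi_i psi_{j-i}):
  psi_1 = theta_1 + phi_1 = -0.323 + (-0.652) = -0.975
  psi_2 = theta_2 + phi_1 psi_1 = -0.384 + (-0.652)(-0.975) = 0.2517
Right-hand sides:
  c_0 = sigma^2 (1 + theta_1 psi_1 + theta_2 psi_2) = 1 * (1 + (-0.323)(-0.975) + (-0.384)(0.2517)) = 1 * 1.218272 = 1.218272
  c_1 = sigma^2 (theta_1 + theta_2 psi_1) = 1 * (-0.323 + (-0.384)(-0.975)) = 0.0514
  c_2 = sigma^2 theta_2 = 1 * (-0.384) = -0.384
Equations for k = 0 and k = 1 (AR order 1):
  gamma(0) = phi_1 gamma(1) + c_0
  gamma(1) = phi_1 gamma(0) + c_1
Substituting the second into the first: gamma(0) (1 - phi_1^2) = c_0 + phi_1 c_1, so
  gamma(0) = (c_0 + phi_1 c_1) / (1 - phi_1^2) = (1.218272 + (-0.652)(0.0514)) / (1 - (-0.652)^2) = 1.184759 / 0.574896 = 2.060824.
  gamma(1) = phi_1 gamma(0) + c_1 = (-0.652)(2.060824) + (0.0514) = -1.292257.
Therefore gamma(1) = -1.2923 (to 4 decimal places).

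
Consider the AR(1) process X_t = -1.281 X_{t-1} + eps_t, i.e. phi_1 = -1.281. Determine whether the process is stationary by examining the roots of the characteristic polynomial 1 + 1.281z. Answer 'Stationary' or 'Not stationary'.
\text{Not stationary}

The AR(p) characteristic polynomial is P(z) = 1 + 1.281z.
Stationarity requires all roots to lie outside the unit circle, i.e. |z| > 1 for every root.
This is linear in z: 1 + (1.281) z = 0  =>  z = -1/(1.281) = -0.78064,  |z| = 0.78064.
Moduli of all roots: 0.7806.
All moduli strictly greater than 1? No.
Verdict: Not stationary.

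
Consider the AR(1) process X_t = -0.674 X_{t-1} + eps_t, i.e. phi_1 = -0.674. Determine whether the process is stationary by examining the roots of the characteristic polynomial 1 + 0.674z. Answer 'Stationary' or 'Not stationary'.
\text{Stationary}

The AR(p) characteristic polynomial is P(z) = 1 + 0.674z.
Stationarity requires all roots to lie outside the unit circle, i.e. |z| > 1 for every root.
This is linear in z: 1 + (0.674) z = 0  =>  z = -1/(0.674) = -1.48368,  |z| = 1.48368.
Moduli of all roots: 1.4837.
All moduli strictly greater than 1? Yes.
Verdict: Stationary.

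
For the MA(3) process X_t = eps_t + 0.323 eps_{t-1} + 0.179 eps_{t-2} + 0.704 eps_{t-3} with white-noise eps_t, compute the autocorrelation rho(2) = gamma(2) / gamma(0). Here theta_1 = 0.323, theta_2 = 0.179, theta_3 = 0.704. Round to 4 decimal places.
\rho(2) = 0.2490

For an MA(q) process with theta_0 = 1, the autocovariance is
  gamma(k) = sigma^2 * sum_{i=0..q-k} theta_i * theta_{i+k},
and rho(k) = gamma(k) / gamma(0). Sigma^2 cancels.
  numerator   = (1)*(0.179) + (0.323)*(0.704) = 0.406392.
  denominator = (1)^2 + (0.323)^2 + (0.179)^2 + (0.704)^2 = 1.631986.
  rho(2) = 0.406392 / 1.631986 = 0.2490.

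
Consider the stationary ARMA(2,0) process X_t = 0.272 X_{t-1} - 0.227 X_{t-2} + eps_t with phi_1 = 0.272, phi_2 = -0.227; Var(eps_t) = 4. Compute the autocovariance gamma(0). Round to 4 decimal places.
\gamma(0) = 4.4353

Multiply the model equation by X_{t-k} and take expectations. With theta_0 = psi_0 = 1 and psi_j the MA(infinity) weights, this gives
  gamma(k) - sum_i phi_i gamma(k-i) = c_k,
  c_k = sigma^2 * sum_{j=k..q} theta_j psi_{j-k}   (c_k = 0 for k > q),
using gamma(-m) = gamma(m).
Pure AR (q = 0): c_0 = sigma^2 = 4, c_k = 0 for k >= 1.
Equations for k = 0, 1, 2 (AR order 2, c_2 = 0):
  (E0) gamma(0) = phi_1 gamma(1) + phi_2 gamma(2) + c_0
  (E1) gamma(1) = phi_1 gamma(0) + phi_2 gamma(1) + c_1
  (E2) gamma(2) = phi_1 gamma(1) + phi_2 gamma(0)
From (E1): gamma(1) = A gamma(0) + B with
  A = phi_1 / (1 - phi_2) = 0.272 / 1.227 = 0.221679,   B = c_1 / (1 - phi_2) = 0 / 1.227 = 0.
Insert (E2) into (E0): gamma(0) (1 - phi_2^2) = phi_1 (1 + phi_2) gamma(1) + c_0.
  phi_1 (1 + phi_2) = (0.272)(0.773) = 0.210256,   1 - phi_2^2 = 0.948471.
Replace gamma(1) by A gamma(0) + B and collect gamma(0):
  gamma(0) [0.948471 - (0.210256)(0.221679)] = c_0 = 4
  gamma(0) * 0.901862 = 4
  gamma(0) = 4 / 0.901862 = 4.43527.
Therefore gamma(0) = 4.4353 (to 4 decimal places).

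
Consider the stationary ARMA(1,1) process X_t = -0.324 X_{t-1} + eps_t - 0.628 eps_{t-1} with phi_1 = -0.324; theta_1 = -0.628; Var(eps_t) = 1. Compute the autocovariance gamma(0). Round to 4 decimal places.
\gamma(0) = 2.0126

Multiply the model equation by X_{t-k} and take expectations. With theta_0 = psi_0 = 1 and psi_j the MA(infinity) weights, this gives
  gamma(k) - sum_i phi_i gamma(k-i) = c_k,
  c_k = sigma^2 * sum_{j=k..q} theta_j psi_{j-k}   (c_k = 0 for k > q),
using gamma(-m) = gamma(m).
psi-weights needed (psi_j = theta_j + sum_i phi_i psi_{j-i}):
  psi_1 = theta_1 + phi_1 = -0.628 + (-0.324) = -0.952
Right-hand sides:
  c_0 = sigma^2 (1 + theta_1 psi_1) = 1 * (1 + (-0.628)(-0.952)) = 1 * 1.597856 = 1.597856
  c_1 = sigma^2 theta_1 = 1 * (-0.628) = -0.628
  c_2 = 0
Equations for k = 0 and k = 1 (AR order 1):
  gamma(0) = phi_1 gamma(1) + c_0
  gamma(1) = phi_1 gamma(0) + c_1
Substituting the second into the first: gamma(0) (1 - phi_1^2) = c_0 + phi_1 c_1, so
  gamma(0) = (c_0 + phi_1 c_1) / (1 - phi_1^2) = (1.597856 + (-0.324)(-0.628)) / (1 - (-0.324)^2) = 1.801328 / 0.895024 = 2.012603.
Therefore gamma(0) = 2.0126 (to 4 decimal places).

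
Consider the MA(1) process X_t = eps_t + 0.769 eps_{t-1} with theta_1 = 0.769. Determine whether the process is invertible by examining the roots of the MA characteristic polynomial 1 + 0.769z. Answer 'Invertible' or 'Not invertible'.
\text{Invertible}

The MA(q) characteristic polynomial is P(z) = 1 + 0.769z.
Invertibility requires all roots to lie outside the unit circle, i.e. |z| > 1 for every root.
This is linear in z: 1 + (0.769) z = 0  =>  z = -1/(0.769) = -1.30039,  |z| = 1.30039.
Moduli of all roots: 1.3004.
All moduli strictly greater than 1? Yes.
Verdict: Invertible.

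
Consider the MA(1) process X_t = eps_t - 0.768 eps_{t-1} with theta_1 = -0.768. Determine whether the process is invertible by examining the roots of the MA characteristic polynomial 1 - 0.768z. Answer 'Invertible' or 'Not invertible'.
\text{Invertible}

The MA(q) characteristic polynomial is P(z) = 1 - 0.768z.
Invertibility requires all roots to lie outside the unit circle, i.e. |z| > 1 for every root.
This is linear in z: 1 + (-0.768) z = 0  =>  z = -1/(-0.768) = 1.302083,  |z| = 1.302083.
Moduli of all roots: 1.3021.
All moduli strictly greater than 1? Yes.
Verdict: Invertible.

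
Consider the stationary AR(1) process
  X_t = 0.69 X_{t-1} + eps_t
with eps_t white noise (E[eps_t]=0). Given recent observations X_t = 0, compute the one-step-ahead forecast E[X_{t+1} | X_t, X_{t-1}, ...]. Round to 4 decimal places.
E[X_{t+1} \mid \mathcal F_t] = 0.0000

For an AR(p) model X_t = c + sum_i phi_i X_{t-i} + eps_t, the
one-step-ahead conditional mean is
  E[X_{t+1} | X_t, ...] = c + sum_i phi_i X_{t+1-i}.
Substitute known values:
  E[X_{t+1} | ...] = (0.69) * (0)
                   = 0.0000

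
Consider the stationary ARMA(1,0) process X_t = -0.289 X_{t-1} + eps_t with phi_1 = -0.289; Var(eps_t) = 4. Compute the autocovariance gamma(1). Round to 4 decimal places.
\gamma(1) = -1.2613

Multiply the model equation by X_{t-k} and take expectations. With theta_0 = psi_0 = 1 and psi_j the MA(infinity) weights, this gives
  gamma(k) - sum_i phi_i gamma(k-i) = c_k,
  c_k = sigma^2 * sum_{j=k..q} theta_j psi_{j-k}   (c_k = 0 for k > q),
using gamma(-m) = gamma(m).
Pure AR (q = 0): c_0 = sigma^2 = 4, c_k = 0 for k >= 1.
Equations for k = 0 and k = 1 (AR order 1):
  gamma(0) = phi_1 gamma(1) + c_0
  gamma(1) = phi_1 gamma(0) + c_1
Substituting the second into the first: gamma(0) (1 - phi_1^2) = c_0 + phi_1 c_1, so
  gamma(0) = c_0 / (1 - phi_1^2) = 4 / (1 - (-0.289)^2) = 4 / 0.916479 = 4.36453.
  gamma(1) = phi_1 gamma(0) = (-0.289)(4.36453) = -1.261349.
Therefore gamma(1) = -1.2613 (to 4 decimal places).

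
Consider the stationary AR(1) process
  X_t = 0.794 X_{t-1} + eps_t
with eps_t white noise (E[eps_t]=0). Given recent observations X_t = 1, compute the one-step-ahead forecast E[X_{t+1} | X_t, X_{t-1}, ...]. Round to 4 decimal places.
E[X_{t+1} \mid \mathcal F_t] = 0.7940

For an AR(p) model X_t = c + sum_i phi_i X_{t-i} + eps_t, the
one-step-ahead conditional mean is
  E[X_{t+1} | X_t, ...] = c + sum_i phi_i X_{t+1-i}.
Substitute known values:
  E[X_{t+1} | ...] = (0.794) * (1)
                   = 0.7940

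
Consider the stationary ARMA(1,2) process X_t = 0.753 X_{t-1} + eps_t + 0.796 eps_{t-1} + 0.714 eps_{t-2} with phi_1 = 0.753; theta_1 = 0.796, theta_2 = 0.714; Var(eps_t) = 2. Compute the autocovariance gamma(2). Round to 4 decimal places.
\gamma(2) = 17.4080

Multiply the model equation by X_{t-k} and take expectations. With theta_0 = psi_0 = 1 and psi_j the MA(infinity) weights, this gives
  gamma(k) - sum_i phi_i gamma(k-i) = c_k,
  c_k = sigma^2 * sum_{j=k..q} theta_j psi_{j-k}   (c_k = 0 for k > q),
using gamma(-m) = gamma(m).
psi-weights needed (psi_j = theta_j + sum_i phi_i psi_{j-i}):
  psi_1 = theta_1 + phi_1 = 0.796 + (0.753) = 1.549
  psi_2 = theta_2 + phi_1 psi_1 = 0.714 + (0.753)(1.549) = 1.880397
Right-hand sides:
  c_0 = sigma^2 (1 + theta_1 psi_1 + theta_2 psi_2) = 2 * (1 + (0.796)(1.549) + (0.714)(1.880397)) = 2 * 3.575607 = 7.151215
  c_1 = sigma^2 (theta_1 + theta_2 psi_1) = 2 * (0.796 + (0.714)(1.549)) = 3.803972
  c_2 = sigma^2 theta_2 = 2 * (0.714) = 1.428
Equations for k = 0 and k = 1 (AR order 1):
  gamma(0) = phi_1 gamma(1) + c_0
  gamma(1) = phi_1 gamma(0) + c_1
Substituting the second into the first: gamma(0) (1 - phi_1^2) = c_0 + phi_1 c_1, so
  gamma(0) = (c_0 + phi_1 c_1) / (1 - phi_1^2) = (7.151215 + (0.753)(3.803972)) / (1 - (0.753)^2) = 10.015606 / 0.432991 = 23.13121.
  gamma(1) = phi_1 gamma(0) + c_1 = (0.753)(23.13121) + (3.803972) = 21.221773.
For k = 2: gamma(2) = phi_1 gamma(1) + c_2
  = (0.753)(21.221773) + (1.428) = 17.407995.
Therefore gamma(2) = 17.4080 (to 4 decimal places).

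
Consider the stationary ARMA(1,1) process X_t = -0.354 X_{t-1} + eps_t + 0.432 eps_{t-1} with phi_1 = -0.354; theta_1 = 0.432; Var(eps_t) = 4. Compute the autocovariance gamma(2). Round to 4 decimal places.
\gamma(2) = -0.1070

Multiply the model equation by X_{t-k} and take expectations. With theta_0 = psi_0 = 1 and psi_j the MA(infinity) weights, this gives
  gamma(k) - sum_i phi_i gamma(k-i) = c_k,
  c_k = sigma^2 * sum_{j=k..q} theta_j psi_{j-k}   (c_k = 0 for k > q),
using gamma(-m) = gamma(m).
psi-weights needed (psi_j = theta_j + sum_i phi_i psi_{j-i}):
  psi_1 = theta_1 + phi_1 = 0.432 + (-0.354) = 0.078
Right-hand sides:
  c_0 = sigma^2 (1 + theta_1 psi_1) = 4 * (1 + (0.432)(0.078)) = 4 * 1.033696 = 4.134784
  c_1 = sigma^2 theta_1 = 4 * (0.432) = 1.728
  c_2 = 0
Equations for k = 0 and k = 1 (AR order 1):
  gamma(0) = phi_1 gamma(1) + c_0
  gamma(1) = phi_1 gamma(0) + c_1
Substituting the second into the first: gamma(0) (1 - phi_1^2) = c_0 + phi_1 c_1, so
  gamma(0) = (c_0 + phi_1 c_1) / (1 - phi_1^2) = (4.134784 + (-0.354)(1.728)) / (1 - (-0.354)^2) = 3.523072 / 0.874684 = 4.027823.
  gamma(1) = phi_1 gamma(0) + c_1 = (-0.354)(4.027823) + (1.728) = 0.302151.
For k = 2 (> q): gamma(2) = phi_1 gamma(1) = (-0.354)(0.302151) = -0.106961.
Therefore gamma(2) = -0.1070 (to 4 decimal places).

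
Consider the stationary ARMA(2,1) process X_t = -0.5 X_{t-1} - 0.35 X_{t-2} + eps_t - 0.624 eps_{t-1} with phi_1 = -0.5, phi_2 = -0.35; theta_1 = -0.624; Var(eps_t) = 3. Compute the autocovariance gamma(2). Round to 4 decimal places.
\gamma(2) = -0.5159

Multiply the model equation by X_{t-k} and take expectations. With theta_0 = psi_0 = 1 and psi_j the MA(infinity) weights, this gives
  gamma(k) - sum_i phi_i gamma(k-i) = c_k,
  c_k = sigma^2 * sum_{j=k..q} theta_j psi_{j-k}   (c_k = 0 for k > q),
using gamma(-m) = gamma(m).
psi-weights needed (psi_j = theta_j + sum_i phi_i psi_{j-i}):
  psi_1 = theta_1 + phi_1 = -0.624 + (-0.5) = -1.124
Right-hand sides:
  c_0 = sigma^2 (1 + theta_1 psi_1) = 3 * (1 + (-0.624)(-1.124)) = 3 * 1.701376 = 5.104128
  c_1 = sigma^2 theta_1 = 3 * (-0.624) = -1.872
  c_2 = 0
Equations for k = 0, 1, 2 (AR order 2, c_2 = 0):
  (E0) gamma(0) = phi_1 gamma(1) + phi_2 gamma(2) + c_0
  (E1) gamma(1) = phi_1 gamma(0) + phi_2 gamma(1) + c_1
  (E2) gamma(2) = phi_1 gamma(1) + phi_2 gamma(0)
From (E1): gamma(1) = A gamma(0) + B with
  A = phi_1 / (1 - phi_2) = -0.5 / 1.35 = -0.37037,   B = c_1 / (1 - phi_2) = -1.872 / 1.35 = -1.386667.
Insert (E2) into (E0): gamma(0) (1 - phi_2^2) = phi_1 (1 + phi_2) gamma(1) + c_0.
  phi_1 (1 + phi_2) = (-0.5)(0.65) = -0.325,   1 - phi_2^2 = 0.8775.
Replace gamma(1) by A gamma(0) + B and collect gamma(0):
  gamma(0) [0.8775 - (-0.325)(-0.37037)] = (-0.325)(-1.386667) + 5.104128
  gamma(0) * 0.75713 = 5.554795
  gamma(0) = 5.554795 / 0.75713 = 7.336649.
  gamma(1) = A gamma(0) + B = (-0.37037)(7.336649) + (-1.386667) = -4.103944.
  gamma(2) = phi_1 gamma(1) + phi_2 gamma(0) = (-0.5)(-4.103944) + (-0.35)(7.336649) = -0.515855.
Therefore gamma(2) = -0.5159 (to 4 decimal places).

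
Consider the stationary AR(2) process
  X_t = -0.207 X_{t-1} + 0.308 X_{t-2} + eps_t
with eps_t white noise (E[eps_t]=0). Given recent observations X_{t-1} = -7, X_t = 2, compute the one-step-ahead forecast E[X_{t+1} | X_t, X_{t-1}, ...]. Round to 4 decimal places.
E[X_{t+1} \mid \mathcal F_t] = -2.5700

For an AR(p) model X_t = c + sum_i phi_i X_{t-i} + eps_t, the
one-step-ahead conditional mean is
  E[X_{t+1} | X_t, ...] = c + sum_i phi_i X_{t+1-i}.
Substitute known values:
  E[X_{t+1} | ...] = (-0.207) * (2) + (0.308) * (-7)
                   = -2.5700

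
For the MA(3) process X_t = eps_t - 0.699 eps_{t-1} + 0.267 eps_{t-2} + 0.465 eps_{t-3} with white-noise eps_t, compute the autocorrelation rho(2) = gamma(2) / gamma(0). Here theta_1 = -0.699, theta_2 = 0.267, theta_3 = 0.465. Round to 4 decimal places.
\rho(2) = -0.0327

For an MA(q) process with theta_0 = 1, the autocovariance is
  gamma(k) = sigma^2 * sum_{i=0..q-k} theta_i * theta_{i+k},
and rho(k) = gamma(k) / gamma(0). Sigma^2 cancels.
  numerator   = (1)*(0.267) + (-0.699)*(0.465) = -0.058035.
  denominator = (1)^2 + (-0.699)^2 + (0.267)^2 + (0.465)^2 = 1.776115.
  rho(2) = -0.058035 / 1.776115 = -0.0327.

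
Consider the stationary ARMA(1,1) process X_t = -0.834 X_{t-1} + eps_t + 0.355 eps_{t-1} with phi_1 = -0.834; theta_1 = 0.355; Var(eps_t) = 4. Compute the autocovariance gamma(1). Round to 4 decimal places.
\gamma(1) = -4.4301

Multiply the model equation by X_{t-k} and take expectations. With theta_0 = psi_0 = 1 and psi_j the MA(infinity) weights, this gives
  gamma(k) - sum_i phi_i gamma(k-i) = c_k,
  c_k = sigma^2 * sum_{j=k..q} theta_j psi_{j-k}   (c_k = 0 for k > q),
using gamma(-m) = gamma(m).
psi-weights needed (psi_j = theta_j + sum_i phi_i psi_{j-i}):
  psi_1 = theta_1 + phi_1 = 0.355 + (-0.834) = -0.479
Right-hand sides:
  c_0 = sigma^2 (1 + theta_1 psi_1) = 4 * (1 + (0.355)(-0.479)) = 4 * 0.829955 = 3.31982
  c_1 = sigma^2 theta_1 = 4 * (0.355) = 1.42
  c_2 = 0
Equations for k = 0 and k = 1 (AR order 1):
  gamma(0) = phi_1 gamma(1) + c_0
  gamma(1) = phi_1 gamma(0) + c_1
Substituting the second into the first: gamma(0) (1 - phi_1^2) = c_0 + phi_1 c_1, so
  gamma(0) = (c_0 + phi_1 c_1) / (1 - phi_1^2) = (3.31982 + (-0.834)(1.42)) / (1 - (-0.834)^2) = 2.13554 / 0.304444 = 7.014558.
  gamma(1) = phi_1 gamma(0) + c_1 = (-0.834)(7.014558) + (1.42) = -4.430141.
Therefore gamma(1) = -4.4301 (to 4 decimal places).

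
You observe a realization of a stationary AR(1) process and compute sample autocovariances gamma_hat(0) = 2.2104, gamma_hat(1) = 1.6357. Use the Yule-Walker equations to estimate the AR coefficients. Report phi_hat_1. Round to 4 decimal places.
\hat\phi_{1} = 0.7400

The Yule-Walker equations for an AR(p) process read, in matrix form,
  Gamma_p phi = r_p,   with   (Gamma_p)_{ij} = gamma(|i - j|),
                       (r_p)_i = gamma(i),   i,j = 1..p.
Substitute the sample gammas (Toeplitz matrix and right-hand side of size 1):
  Gamma_p = [[2.2104]]
  r_p     = [1.6357]
With p = 1 this is the single equation gamma(0) phi_1 = gamma(1):
  phi_hat_1 = gamma(1) / gamma(0) = 1.6357 / 2.2104 = 0.7400.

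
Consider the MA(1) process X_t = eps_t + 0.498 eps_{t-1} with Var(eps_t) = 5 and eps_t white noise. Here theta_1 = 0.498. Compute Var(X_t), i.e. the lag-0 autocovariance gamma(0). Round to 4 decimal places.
\gamma(0) = 6.2400

For an MA(q) process X_t = eps_t + sum_i theta_i eps_{t-i} with
Var(eps_t) = sigma^2, the variance is
  gamma(0) = sigma^2 * (1 + sum_i theta_i^2).
  sum_i theta_i^2 = (0.498)^2 = 0.248004.
  gamma(0) = 5 * (1 + 0.248004) = 5 * 1.248004 = 6.24002, which rounds to 6.2400.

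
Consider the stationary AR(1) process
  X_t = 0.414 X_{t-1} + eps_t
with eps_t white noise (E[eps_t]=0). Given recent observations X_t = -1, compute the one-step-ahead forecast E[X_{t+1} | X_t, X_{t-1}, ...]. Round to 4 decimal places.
E[X_{t+1} \mid \mathcal F_t] = -0.4140

For an AR(p) model X_t = c + sum_i phi_i X_{t-i} + eps_t, the
one-step-ahead conditional mean is
  E[X_{t+1} | X_t, ...] = c + sum_i phi_i X_{t+1-i}.
Substitute known values:
  E[X_{t+1} | ...] = (0.414) * (-1)
                   = -0.4140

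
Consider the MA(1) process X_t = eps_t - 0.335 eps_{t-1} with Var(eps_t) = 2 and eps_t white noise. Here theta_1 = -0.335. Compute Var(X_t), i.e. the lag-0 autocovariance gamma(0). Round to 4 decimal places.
\gamma(0) = 2.2245

For an MA(q) process X_t = eps_t + sum_i theta_i eps_{t-i} with
Var(eps_t) = sigma^2, the variance is
  gamma(0) = sigma^2 * (1 + sum_i theta_i^2).
  sum_i theta_i^2 = (-0.335)^2 = 0.112225.
  gamma(0) = 2 * (1 + 0.112225) = 2 * 1.112225 = 2.22445, which rounds to 2.2245.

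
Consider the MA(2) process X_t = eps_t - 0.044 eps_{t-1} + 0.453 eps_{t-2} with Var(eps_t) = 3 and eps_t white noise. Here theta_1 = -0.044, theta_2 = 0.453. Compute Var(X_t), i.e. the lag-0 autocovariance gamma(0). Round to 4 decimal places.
\gamma(0) = 3.6214

For an MA(q) process X_t = eps_t + sum_i theta_i eps_{t-i} with
Var(eps_t) = sigma^2, the variance is
  gamma(0) = sigma^2 * (1 + sum_i theta_i^2).
  sum_i theta_i^2 = (-0.044)^2 + (0.453)^2 = 0.001936 + 0.205209 = 0.207145.
  gamma(0) = 3 * (1 + 0.207145) = 3 * 1.207145 = 3.621435, which rounds to 3.6214.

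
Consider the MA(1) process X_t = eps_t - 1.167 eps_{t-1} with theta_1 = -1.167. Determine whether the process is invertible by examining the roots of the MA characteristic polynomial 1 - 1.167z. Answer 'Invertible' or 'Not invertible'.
\text{Not invertible}

The MA(q) characteristic polynomial is P(z) = 1 - 1.167z.
Invertibility requires all roots to lie outside the unit circle, i.e. |z| > 1 for every root.
This is linear in z: 1 + (-1.167) z = 0  =>  z = -1/(-1.167) = 0.856898,  |z| = 0.856898.
Moduli of all roots: 0.8569.
All moduli strictly greater than 1? No.
Verdict: Not invertible.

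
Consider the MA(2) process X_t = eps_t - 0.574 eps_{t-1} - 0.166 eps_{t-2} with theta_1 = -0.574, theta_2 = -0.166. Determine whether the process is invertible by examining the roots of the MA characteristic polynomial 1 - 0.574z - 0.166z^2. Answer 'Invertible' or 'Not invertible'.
\text{Invertible}

The MA(q) characteristic polynomial is P(z) = 1 - 0.574z - 0.166z^2.
Invertibility requires all roots to lie outside the unit circle, i.e. |z| > 1 for every root.
Set 1 + (-0.574) z + (-0.166) z^2 = 0, i.e. a z^2 + b z + c = 0 with a = -0.166, b = -0.574, c = 1.
Discriminant D = b^2 - 4ac = (-0.574)^2 - 4*(-0.166)*1 = 0.329476 - (-0.664) = 0.993476.
D >= 0, so the roots are real: z = (-b +/- sqrt(D)) / (2a) = (0.574 +/- 0.996733) / (-0.332).
  z_1 = (0.574 + 0.996733) / (-0.332) = -4.7311,   |z_1| = 4.7311.
  z_2 = (0.574 - 0.996733) / (-0.332) = 1.2733,   |z_2| = 1.2733.
Moduli of all roots: 4.7311, 1.2733.
All moduli strictly greater than 1? Yes.
Verdict: Invertible.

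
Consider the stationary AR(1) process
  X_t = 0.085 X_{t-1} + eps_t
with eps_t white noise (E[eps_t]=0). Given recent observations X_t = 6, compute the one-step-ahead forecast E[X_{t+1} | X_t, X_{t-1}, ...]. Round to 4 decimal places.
E[X_{t+1} \mid \mathcal F_t] = 0.5100

For an AR(p) model X_t = c + sum_i phi_i X_{t-i} + eps_t, the
one-step-ahead conditional mean is
  E[X_{t+1} | X_t, ...] = c + sum_i phi_i X_{t+1-i}.
Substitute known values:
  E[X_{t+1} | ...] = (0.085) * (6)
                   = 0.5100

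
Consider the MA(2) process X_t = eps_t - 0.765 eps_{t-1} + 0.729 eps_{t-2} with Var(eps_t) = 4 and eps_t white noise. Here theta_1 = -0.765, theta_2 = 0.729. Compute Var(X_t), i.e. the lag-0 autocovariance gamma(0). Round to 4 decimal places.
\gamma(0) = 8.4667

For an MA(q) process X_t = eps_t + sum_i theta_i eps_{t-i} with
Var(eps_t) = sigma^2, the variance is
  gamma(0) = sigma^2 * (1 + sum_i theta_i^2).
  sum_i theta_i^2 = (-0.765)^2 + (0.729)^2 = 0.585225 + 0.531441 = 1.116666.
  gamma(0) = 4 * (1 + 1.116666) = 4 * 2.116666 = 8.466664, which rounds to 8.4667.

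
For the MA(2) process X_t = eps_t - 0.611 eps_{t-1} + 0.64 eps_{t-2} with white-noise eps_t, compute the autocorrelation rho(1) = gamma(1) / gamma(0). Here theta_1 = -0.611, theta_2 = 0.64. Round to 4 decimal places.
\rho(1) = -0.5620

For an MA(q) process with theta_0 = 1, the autocovariance is
  gamma(k) = sigma^2 * sum_{i=0..q-k} theta_i * theta_{i+k},
and rho(k) = gamma(k) / gamma(0). Sigma^2 cancels.
  numerator   = (1)*(-0.611) + (-0.611)*(0.64) = -1.00204.
  denominator = (1)^2 + (-0.611)^2 + (0.64)^2 = 1.782921.
  rho(1) = -1.00204 / 1.782921 = -0.5620.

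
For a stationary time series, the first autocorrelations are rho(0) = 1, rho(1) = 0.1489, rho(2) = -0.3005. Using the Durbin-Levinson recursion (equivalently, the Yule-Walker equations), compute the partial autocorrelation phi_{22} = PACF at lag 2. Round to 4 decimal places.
\phi_{22} = -0.3300

The PACF at lag k is phi_{kk}, the last component of the solution
to the Yule-Walker system G_k phi = r_k where
  (G_k)_{ij} = rho(|i - j|), (r_k)_i = rho(i), i,j = 1..k.
Equivalently, Durbin-Levinson gives phi_{kk} iteratively:
  phi_{11} = rho(1)
  phi_{kk} = [rho(k) - sum_{j=1..k-1} phi_{k-1,j} rho(k-j)]
            / [1 - sum_{j=1..k-1} phi_{k-1,j} rho(j)],
  phi_{k,j} = phi_{k-1,j} - phi_{kk} phi_{k-1,k-j},  j = 1..k-1.
Step k = 1:
  phi_11 = rho(1) = 0.1489.
Step k = 2:
  phi_22 = [rho(2) - phi_11 rho(1)] / [1 - phi_11 rho(1)] = [-0.3005 - (0.1489)(0.1489)] / [1 - (0.1489)(0.1489)]
         = -0.32267121 / 0.97782879 = -0.33.
Therefore phi_{22} = -0.3300.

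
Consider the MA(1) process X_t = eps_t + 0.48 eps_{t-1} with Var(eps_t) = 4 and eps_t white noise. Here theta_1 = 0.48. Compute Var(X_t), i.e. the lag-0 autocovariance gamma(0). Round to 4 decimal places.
\gamma(0) = 4.9216

For an MA(q) process X_t = eps_t + sum_i theta_i eps_{t-i} with
Var(eps_t) = sigma^2, the variance is
  gamma(0) = sigma^2 * (1 + sum_i theta_i^2).
  sum_i theta_i^2 = (0.48)^2 = 0.2304.
  gamma(0) = 4 * (1 + 0.2304) = 4 * 1.2304 = 4.9216.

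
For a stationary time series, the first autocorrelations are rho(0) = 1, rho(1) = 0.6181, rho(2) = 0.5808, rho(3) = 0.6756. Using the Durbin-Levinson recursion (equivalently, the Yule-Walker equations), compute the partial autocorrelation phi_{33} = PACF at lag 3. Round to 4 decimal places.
\phi_{33} = 0.4210

The PACF at lag k is phi_{kk}, the last component of the solution
to the Yule-Walker system G_k phi = r_k where
  (G_k)_{ij} = rho(|i - j|), (r_k)_i = rho(i), i,j = 1..k.
Equivalently, Durbin-Levinson gives phi_{kk} iteratively:
  phi_{11} = rho(1)
  phi_{kk} = [rho(k) - sum_{j=1..k-1} phi_{k-1,j} rho(k-j)]
            / [1 - sum_{j=1..k-1} phi_{k-1,j} rho(j)],
  phi_{k,j} = phi_{k-1,j} - phi_{kk} phi_{k-1,k-j},  j = 1..k-1.
Step k = 1:
  phi_11 = rho(1) = 0.6181.
Step k = 2:
  phi_22 = [rho(2) - phi_11 rho(1)] / [1 - phi_11 rho(1)] = [0.5808 - (0.6181)(0.6181)] / [1 - (0.6181)(0.6181)]
         = 0.19875239 / 0.61795239 = 0.321631.
  Update: phi_21 = phi_11 - phi_22 phi_11 = 0.6181 - (0.321631)(0.6181) = 0.4193.
Step k = 3:
  phi_33 = [rho(3) - phi_21 rho(2) - phi_22 rho(1)] / [1 - phi_21 rho(1) - phi_22 rho(2)]
    numerator   = 0.6756 - (0.4193)(0.5808) - (0.321631)(0.6181) = 0.23327062
    denominator = 1 - (0.4193)(0.6181) - (0.321631)(0.5808) = 0.55402754
  phi_33 = 0.23327062 / 0.55402754 = 0.421.
Therefore phi_{33} = 0.4210.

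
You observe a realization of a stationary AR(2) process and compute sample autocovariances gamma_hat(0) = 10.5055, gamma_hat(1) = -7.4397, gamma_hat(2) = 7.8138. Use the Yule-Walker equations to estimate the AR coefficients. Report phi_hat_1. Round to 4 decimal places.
\hat\phi_{1} = -0.3640

The Yule-Walker equations for an AR(p) process read, in matrix form,
  Gamma_p phi = r_p,   with   (Gamma_p)_{ij} = gamma(|i - j|),
                       (r_p)_i = gamma(i),   i,j = 1..p.
Substitute the sample gammas (Toeplitz matrix and right-hand side of size 2):
  Gamma_p = [[10.5055, -7.4397], [-7.4397, 10.5055]]
  r_p     = [-7.4397, 7.8138]
Written out:
  10.5055 phi_1 - 7.4397 phi_2 = -7.4397
  -7.4397 phi_1 + 10.5055 phi_2 = 7.8138
Solve by Cramer's rule:
  det = gamma(0)^2 - gamma(1)^2 = (10.5055)^2 - (-7.4397)^2 = 110.36553025 - 55.34913609 = 55.01639416
  phi_hat_1 = [gamma(1) gamma(0) - gamma(1) gamma(2)] / det = [(-7.4397)(10.5055) - (-7.4397)(7.8138)] / 55.01639416 = -20.02544049 / 55.01639416 = -0.364
  phi_hat_2 = [gamma(0) gamma(2) - gamma(1)^2] / det = [(10.5055)(7.8138) - (-7.4397)^2] / 55.01639416 = 26.73873981 / 55.01639416 = 0.486
So phi_hat = [-0.3640, 0.4860].
Therefore phi_hat_1 = -0.3640.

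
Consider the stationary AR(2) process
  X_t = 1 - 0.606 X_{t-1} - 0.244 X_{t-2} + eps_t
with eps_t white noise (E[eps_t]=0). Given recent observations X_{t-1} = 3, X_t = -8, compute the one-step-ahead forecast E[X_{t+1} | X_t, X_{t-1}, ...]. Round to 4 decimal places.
E[X_{t+1} \mid \mathcal F_t] = 5.1160

For an AR(p) model X_t = c + sum_i phi_i X_{t-i} + eps_t, the
one-step-ahead conditional mean is
  E[X_{t+1} | X_t, ...] = c + sum_i phi_i X_{t+1-i}.
Substitute known values:
  E[X_{t+1} | ...] = 1 + (-0.606) * (-8) + (-0.244) * (3)
                   = 5.1160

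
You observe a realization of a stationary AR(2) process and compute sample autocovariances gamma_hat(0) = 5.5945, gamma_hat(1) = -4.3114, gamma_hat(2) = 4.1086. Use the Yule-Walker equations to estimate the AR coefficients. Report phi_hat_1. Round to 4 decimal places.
\hat\phi_{1} = -0.5040

The Yule-Walker equations for an AR(p) process read, in matrix form,
  Gamma_p phi = r_p,   with   (Gamma_p)_{ij} = gamma(|i - j|),
                       (r_p)_i = gamma(i),   i,j = 1..p.
Substitute the sample gammas (Toeplitz matrix and right-hand side of size 2):
  Gamma_p = [[5.5945, -4.3114], [-4.3114, 5.5945]]
  r_p     = [-4.3114, 4.1086]
Written out:
  5.5945 phi_1 - 4.3114 phi_2 = -4.3114
  -4.3114 phi_1 + 5.5945 phi_2 = 4.1086
Solve by Cramer's rule:
  det = gamma(0)^2 - gamma(1)^2 = (5.5945)^2 - (-4.3114)^2 = 31.29843025 - 18.58816996 = 12.71026029
  phi_hat_1 = [gamma(1) gamma(0) - gamma(1) gamma(2)] / det = [(-4.3114)(5.5945) - (-4.3114)(4.1086)] / 12.71026029 = -6.40630926 / 12.71026029 = -0.504
  phi_hat_2 = [gamma(0) gamma(2) - gamma(1)^2] / det = [(5.5945)(4.1086) - (-4.3114)^2] / 12.71026029 = 4.39739274 / 12.71026029 = 0.346
So phi_hat = [-0.5040, 0.3460].
Therefore phi_hat_1 = -0.5040.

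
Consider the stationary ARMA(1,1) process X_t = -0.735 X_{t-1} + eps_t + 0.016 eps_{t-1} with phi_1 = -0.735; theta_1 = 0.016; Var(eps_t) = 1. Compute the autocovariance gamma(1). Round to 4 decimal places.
\gamma(1) = -1.5454

Multiply the model equation by X_{t-k} and take expectations. With theta_0 = psi_0 = 1 and psi_j the MA(infinity) weights, this gives
  gamma(k) - sum_i phi_i gamma(k-i) = c_k,
  c_k = sigma^2 * sum_{j=k..q} theta_j psi_{j-k}   (c_k = 0 for k > q),
using gamma(-m) = gamma(m).
psi-weights needed (psi_j = theta_j + sum_i phi_i psi_{j-i}):
  psi_1 = theta_1 + phi_1 = 0.016 + (-0.735) = -0.719
Right-hand sides:
  c_0 = sigma^2 (1 + theta_1 psi_1) = 1 * (1 + (0.016)(-0.719)) = 1 * 0.988496 = 0.988496
  c_1 = sigma^2 theta_1 = 1 * (0.016) = 0.016
  c_2 = 0
Equations for k = 0 and k = 1 (AR order 1):
  gamma(0) = phi_1 gamma(1) + c_0
  gamma(1) = phi_1 gamma(0) + c_1
Substituting the second into the first: gamma(0) (1 - phi_1^2) = c_0 + phi_1 c_1, so
  gamma(0) = (c_0 + phi_1 c_1) / (1 - phi_1^2) = (0.988496 + (-0.735)(0.016)) / (1 - (-0.735)^2) = 0.976736 / 0.459775 = 2.124378.
  gamma(1) = phi_1 gamma(0) + c_1 = (-0.735)(2.124378) + (0.016) = -1.545418.
Therefore gamma(1) = -1.5454 (to 4 decimal places).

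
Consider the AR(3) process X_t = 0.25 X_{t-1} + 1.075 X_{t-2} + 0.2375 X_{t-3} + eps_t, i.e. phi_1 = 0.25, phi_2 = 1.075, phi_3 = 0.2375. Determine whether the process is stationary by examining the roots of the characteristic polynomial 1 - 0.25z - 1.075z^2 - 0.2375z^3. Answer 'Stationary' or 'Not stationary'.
\text{Not stationary}

The AR(p) characteristic polynomial is P(z) = 1 - 0.25z - 1.075z^2 - 0.2375z^3.
Stationarity requires all roots to lie outside the unit circle, i.e. |z| > 1 for every root.
Degree 3: look for a simple real root z0 first, then factor out (1 - z/z0) and solve the remaining quadratic.
Testing z0 = -4: P(-4) = 1 + (-0.25)(-4) + (-1.075)(-4)^2 + (-0.2375)(-4)^3
  = 1 + (1) + (-17.2) + (15.2) = 0.  So z_0 = -4 is a root, |z_0| = 4.
Divide out the factor (1 + 0.25 z) = (1 - z/z0) (since 1/z0 = -0.25):
  P(z) = (1 + 0.25 z)(1 + (-0.5) z + (-0.95) z^2)
  [check: z-coef -0.5 - (-0.25) = -0.25; z^2-coef -0.95 - (-0.25)(-0.5) = -1.075; z^3-coef -(-0.25)(-0.95) = -0.2375.]
Remaining roots from the quadratic factor 1 + (-0.5) z + (-0.95) z^2:
  Set 1 + (-0.5) z + (-0.95) z^2 = 0, i.e. a z^2 + b z + c = 0 with a = -0.95, b = -0.5, c = 1.
  Discriminant D = b^2 - 4ac = (-0.5)^2 - 4*(-0.95)*1 = 0.25 - (-3.8) = 4.05.
  D >= 0, so the roots are real: z = (-b +/- sqrt(D)) / (2a) = (0.5 +/- 2.012461) / (-1.9).
    z_1 = (0.5 + 2.012461) / (-1.9) = -1.3223,   |z_1| = 1.3223.
    z_2 = (0.5 - 2.012461) / (-1.9) = 0.796,   |z_2| = 0.796.
Moduli of all roots: 4.0000, 1.3223, 0.7960.
All moduli strictly greater than 1? No.
Verdict: Not stationary.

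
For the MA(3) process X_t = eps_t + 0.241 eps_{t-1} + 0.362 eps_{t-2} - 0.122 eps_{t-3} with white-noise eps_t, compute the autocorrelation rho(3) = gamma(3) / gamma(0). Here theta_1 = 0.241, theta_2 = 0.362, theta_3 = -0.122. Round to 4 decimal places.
\rho(3) = -0.1013

For an MA(q) process with theta_0 = 1, the autocovariance is
  gamma(k) = sigma^2 * sum_{i=0..q-k} theta_i * theta_{i+k},
and rho(k) = gamma(k) / gamma(0). Sigma^2 cancels.
  numerator   = (1)*(-0.122) = -0.122.
  denominator = (1)^2 + (0.241)^2 + (0.362)^2 + (-0.122)^2 = 1.204009.
  rho(3) = -0.122 / 1.204009 = -0.1013.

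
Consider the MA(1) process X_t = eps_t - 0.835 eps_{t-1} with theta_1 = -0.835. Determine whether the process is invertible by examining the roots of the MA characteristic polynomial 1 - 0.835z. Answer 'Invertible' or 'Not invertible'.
\text{Invertible}

The MA(q) characteristic polynomial is P(z) = 1 - 0.835z.
Invertibility requires all roots to lie outside the unit circle, i.e. |z| > 1 for every root.
This is linear in z: 1 + (-0.835) z = 0  =>  z = -1/(-0.835) = 1.197605,  |z| = 1.197605.
Moduli of all roots: 1.1976.
All moduli strictly greater than 1? Yes.
Verdict: Invertible.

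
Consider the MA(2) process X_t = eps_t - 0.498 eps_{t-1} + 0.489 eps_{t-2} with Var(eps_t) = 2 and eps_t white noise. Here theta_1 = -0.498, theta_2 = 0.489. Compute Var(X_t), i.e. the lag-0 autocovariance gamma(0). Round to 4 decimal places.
\gamma(0) = 2.9743

For an MA(q) process X_t = eps_t + sum_i theta_i eps_{t-i} with
Var(eps_t) = sigma^2, the variance is
  gamma(0) = sigma^2 * (1 + sum_i theta_i^2).
  sum_i theta_i^2 = (-0.498)^2 + (0.489)^2 = 0.248004 + 0.239121 = 0.487125.
  gamma(0) = 2 * (1 + 0.487125) = 2 * 1.487125 = 2.97425, which rounds to 2.9743.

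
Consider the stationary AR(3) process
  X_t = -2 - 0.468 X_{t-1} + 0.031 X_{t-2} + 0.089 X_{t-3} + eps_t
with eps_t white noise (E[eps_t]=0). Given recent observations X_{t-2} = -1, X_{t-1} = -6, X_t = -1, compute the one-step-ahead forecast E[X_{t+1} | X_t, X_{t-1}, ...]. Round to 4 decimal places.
E[X_{t+1} \mid \mathcal F_t] = -1.8070

For an AR(p) model X_t = c + sum_i phi_i X_{t-i} + eps_t, the
one-step-ahead conditional mean is
  E[X_{t+1} | X_t, ...] = c + sum_i phi_i X_{t+1-i}.
Substitute known values:
  E[X_{t+1} | ...] = -2 + (-0.468) * (-1) + (0.031) * (-6) + (0.089) * (-1)
                   = -1.8070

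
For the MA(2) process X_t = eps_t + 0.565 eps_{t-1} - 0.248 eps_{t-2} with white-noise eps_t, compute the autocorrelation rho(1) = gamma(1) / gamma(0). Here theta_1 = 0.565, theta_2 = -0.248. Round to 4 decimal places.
\rho(1) = 0.3077

For an MA(q) process with theta_0 = 1, the autocovariance is
  gamma(k) = sigma^2 * sum_{i=0..q-k} theta_i * theta_{i+k},
and rho(k) = gamma(k) / gamma(0). Sigma^2 cancels.
  numerator   = (1)*(0.565) + (0.565)*(-0.248) = 0.42488.
  denominator = (1)^2 + (0.565)^2 + (-0.248)^2 = 1.380729.
  rho(1) = 0.42488 / 1.380729 = 0.3077.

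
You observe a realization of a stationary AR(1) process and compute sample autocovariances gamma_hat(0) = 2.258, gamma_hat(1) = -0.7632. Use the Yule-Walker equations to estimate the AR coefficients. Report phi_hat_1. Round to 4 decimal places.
\hat\phi_{1} = -0.3380

The Yule-Walker equations for an AR(p) process read, in matrix form,
  Gamma_p phi = r_p,   with   (Gamma_p)_{ij} = gamma(|i - j|),
                       (r_p)_i = gamma(i),   i,j = 1..p.
Substitute the sample gammas (Toeplitz matrix and right-hand side of size 1):
  Gamma_p = [[2.258]]
  r_p     = [-0.7632]
With p = 1 this is the single equation gamma(0) phi_1 = gamma(1):
  phi_hat_1 = gamma(1) / gamma(0) = -0.7632 / 2.258 = -0.3380.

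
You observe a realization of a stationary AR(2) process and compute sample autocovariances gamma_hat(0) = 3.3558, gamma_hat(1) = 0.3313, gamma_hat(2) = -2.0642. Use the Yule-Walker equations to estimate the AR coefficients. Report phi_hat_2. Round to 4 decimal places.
\hat\phi_{2} = -0.6310

The Yule-Walker equations for an AR(p) process read, in matrix form,
  Gamma_p phi = r_p,   with   (Gamma_p)_{ij} = gamma(|i - j|),
                       (r_p)_i = gamma(i),   i,j = 1..p.
Substitute the sample gammas (Toeplitz matrix and right-hand side of size 2):
  Gamma_p = [[3.3558, 0.3313], [0.3313, 3.3558]]
  r_p     = [0.3313, -2.0642]
Written out:
  3.3558 phi_1 + 0.3313 phi_2 = 0.3313
  0.3313 phi_1 + 3.3558 phi_2 = -2.0642
Solve by Cramer's rule:
  det = gamma(0)^2 - gamma(1)^2 = (3.3558)^2 - (0.3313)^2 = 11.26139364 - 0.10975969 = 11.15163395
  phi_hat_1 = [gamma(1) gamma(0) - gamma(1) gamma(2)] / det = [(0.3313)(3.3558) - (0.3313)(-2.0642)] / 11.15163395 = 1.795646 / 11.15163395 = 0.161
  phi_hat_2 = [gamma(0) gamma(2) - gamma(1)^2] / det = [(3.3558)(-2.0642) - (0.3313)^2] / 11.15163395 = -7.03680205 / 11.15163395 = -0.631
So phi_hat = [0.1610, -0.6310].
Therefore phi_hat_2 = -0.6310.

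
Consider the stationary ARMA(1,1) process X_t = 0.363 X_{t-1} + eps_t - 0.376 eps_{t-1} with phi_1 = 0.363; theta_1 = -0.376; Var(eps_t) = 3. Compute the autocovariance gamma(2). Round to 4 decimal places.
\gamma(2) = -0.0141

Multiply the model equation by X_{t-k} and take expectations. With theta_0 = psi_0 = 1 and psi_j the MA(infinity) weights, this gives
  gamma(k) - sum_i phi_i gamma(k-i) = c_k,
  c_k = sigma^2 * sum_{j=k..q} theta_j psi_{j-k}   (c_k = 0 for k > q),
using gamma(-m) = gamma(m).
psi-weights needed (psi_j = theta_j + sum_i phi_i psi_{j-i}):
  psi_1 = theta_1 + phi_1 = -0.376 + (0.363) = -0.013
Right-hand sides:
  c_0 = sigma^2 (1 + theta_1 psi_1) = 3 * (1 + (-0.376)(-0.013)) = 3 * 1.004888 = 3.014664
  c_1 = sigma^2 theta_1 = 3 * (-0.376) = -1.128
  c_2 = 0
Equations for k = 0 and k = 1 (AR order 1):
  gamma(0) = phi_1 gamma(1) + c_0
  gamma(1) = phi_1 gamma(0) + c_1
Substituting the second into the first: gamma(0) (1 - phi_1^2) = c_0 + phi_1 c_1, so
  gamma(0) = (c_0 + phi_1 c_1) / (1 - phi_1^2) = (3.014664 + (0.363)(-1.128)) / (1 - (0.363)^2) = 2.6052 / 0.868231 = 3.000584.
  gamma(1) = phi_1 gamma(0) + c_1 = (0.363)(3.000584) + (-1.128) = -0.038788.
For k = 2 (> q): gamma(2) = phi_1 gamma(1) = (0.363)(-0.038788) = -0.01408.
Therefore gamma(2) = -0.0141 (to 4 decimal places).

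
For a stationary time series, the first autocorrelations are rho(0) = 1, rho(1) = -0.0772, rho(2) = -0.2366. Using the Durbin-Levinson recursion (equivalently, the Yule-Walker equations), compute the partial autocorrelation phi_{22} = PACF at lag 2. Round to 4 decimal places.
\phi_{22} = -0.2440

The PACF at lag k is phi_{kk}, the last component of the solution
to the Yule-Walker system G_k phi = r_k where
  (G_k)_{ij} = rho(|i - j|), (r_k)_i = rho(i), i,j = 1..k.
Equivalently, Durbin-Levinson gives phi_{kk} iteratively:
  phi_{11} = rho(1)
  phi_{kk} = [rho(k) - sum_{j=1..k-1} phi_{k-1,j} rho(k-j)]
            / [1 - sum_{j=1..k-1} phi_{k-1,j} rho(j)],
  phi_{k,j} = phi_{k-1,j} - phi_{kk} phi_{k-1,k-j},  j = 1..k-1.
Step k = 1:
  phi_11 = rho(1) = -0.0772.
Step k = 2:
  phi_22 = [rho(2) - phi_11 rho(1)] / [1 - phi_11 rho(1)] = [-0.2366 - (-0.0772)(-0.0772)] / [1 - (-0.0772)(-0.0772)]
         = -0.24255984 / 0.99404016 = -0.244.
Therefore phi_{22} = -0.2440.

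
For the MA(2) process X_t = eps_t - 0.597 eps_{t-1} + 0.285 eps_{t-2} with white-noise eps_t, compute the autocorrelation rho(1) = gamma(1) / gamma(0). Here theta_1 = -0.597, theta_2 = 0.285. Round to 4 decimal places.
\rho(1) = -0.5336

For an MA(q) process with theta_0 = 1, the autocovariance is
  gamma(k) = sigma^2 * sum_{i=0..q-k} theta_i * theta_{i+k},
and rho(k) = gamma(k) / gamma(0). Sigma^2 cancels.
  numerator   = (1)*(-0.597) + (-0.597)*(0.285) = -0.767145.
  denominator = (1)^2 + (-0.597)^2 + (0.285)^2 = 1.437634.
  rho(1) = -0.767145 / 1.437634 = -0.5336.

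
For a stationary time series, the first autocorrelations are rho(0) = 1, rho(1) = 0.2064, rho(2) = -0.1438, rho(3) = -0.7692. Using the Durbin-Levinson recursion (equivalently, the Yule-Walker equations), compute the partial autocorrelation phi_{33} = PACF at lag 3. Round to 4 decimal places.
\phi_{33} = -0.7530

The PACF at lag k is phi_{kk}, the last component of the solution
to the Yule-Walker system G_k phi = r_k where
  (G_k)_{ij} = rho(|i - j|), (r_k)_i = rho(i), i,j = 1..k.
Equivalently, Durbin-Levinson gives phi_{kk} iteratively:
  phi_{11} = rho(1)
  phi_{kk} = [rho(k) - sum_{j=1..k-1} phi_{k-1,j} rho(k-j)]
            / [1 - sum_{j=1..k-1} phi_{k-1,j} rho(j)],
  phi_{k,j} = phi_{k-1,j} - phi_{kk} phi_{k-1,k-j},  j = 1..k-1.
Step k = 1:
  phi_11 = rho(1) = 0.2064.
Step k = 2:
  phi_22 = [rho(2) - phi_11 rho(1)] / [1 - phi_11 rho(1)] = [-0.1438 - (0.2064)(0.2064)] / [1 - (0.2064)(0.2064)]
         = -0.18640096 / 0.95739904 = -0.194695.
  Update: phi_21 = phi_11 - phi_22 phi_11 = 0.2064 - (-0.194695)(0.2064) = 0.246585.
Step k = 3:
  phi_33 = [rho(3) - phi_21 rho(2) - phi_22 rho(1)] / [1 - phi_21 rho(1) - phi_22 rho(2)]
    numerator   = -0.7692 - (0.246585)(-0.1438) - (-0.194695)(0.2064) = -0.69355598
    denominator = 1 - (0.246585)(0.2064) - (-0.194695)(-0.1438) = 0.92110768
  phi_33 = -0.69355598 / 0.92110768 = -0.753.
Therefore phi_{33} = -0.7530.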